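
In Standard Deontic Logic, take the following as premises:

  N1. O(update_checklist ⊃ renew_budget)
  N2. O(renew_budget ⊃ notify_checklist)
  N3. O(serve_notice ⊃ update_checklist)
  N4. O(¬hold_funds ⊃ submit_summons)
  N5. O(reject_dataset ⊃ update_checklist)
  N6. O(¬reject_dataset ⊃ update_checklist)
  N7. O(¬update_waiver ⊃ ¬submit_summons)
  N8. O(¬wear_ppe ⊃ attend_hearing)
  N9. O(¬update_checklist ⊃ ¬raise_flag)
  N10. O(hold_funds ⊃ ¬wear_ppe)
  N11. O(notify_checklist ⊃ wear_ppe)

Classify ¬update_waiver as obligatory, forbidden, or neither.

By case analysis on ¬reject_dataset: premise 6 gives O(¬reject_dataset ⊃ update_checklist) and premise 5 gives O(reject_dataset ⊃ update_checklist), so O(update_checklist) either way.
With premise 1, O(update_checklist ⊃ renew_budget), the K-axiom yields O(renew_budget).
With premise 2, O(renew_budget ⊃ notify_checklist), the K-axiom yields O(notify_checklist).
From O(notify_checklist) and premise 11, O(notify_checklist ⊃ wear_ppe), we obtain O(wear_ppe).
The contrapositive of premise 10 (O(hold_funds ⊃ ¬wear_ppe)) is O(wear_ppe ⊃ ¬hold_funds), and O(wear_ppe) is already established, so O(¬hold_funds).
Premise 4 is O(¬hold_funds ⊃ submit_summons); since O(¬hold_funds), deontic closure gives O(submit_summons).
The contrapositive of premise 7 (O(¬update_waiver ⊃ ¬submit_summons)) is O(submit_summons ⊃ update_waiver), and O(submit_summons) is already established, so O(update_waiver).
Premises 3, 8, 9 do not contribute to this derivation.
Thus O(update_waiver), which is F(¬update_waiver): ¬update_waiver is forbidden.

Forbidden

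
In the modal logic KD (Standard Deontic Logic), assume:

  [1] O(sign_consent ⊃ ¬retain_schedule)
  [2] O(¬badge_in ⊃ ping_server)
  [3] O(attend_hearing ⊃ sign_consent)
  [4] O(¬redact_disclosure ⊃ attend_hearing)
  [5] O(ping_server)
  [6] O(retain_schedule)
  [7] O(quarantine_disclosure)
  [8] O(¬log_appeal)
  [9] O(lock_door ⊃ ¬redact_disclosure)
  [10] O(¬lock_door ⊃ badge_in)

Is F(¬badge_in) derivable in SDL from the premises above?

Yes

Premise 6 gives O(retain_schedule).
Premise 1, O(sign_consent ⊃ ¬retain_schedule), contraposes to O(retain_schedule ⊃ ¬sign_consent); with O(retain_schedule) we get O(¬sign_consent).
Premise 3, O(attend_hearing ⊃ sign_consent), contraposes to O(¬sign_consent ⊃ ¬attend_hearing); with O(¬sign_consent) we get O(¬attend_hearing).
The contrapositive of premise 4 (O(¬redact_disclosure ⊃ attend_hearing)) is O(¬attend_hearing ⊃ redact_disclosure), and O(¬attend_hearing) is already established, so O(redact_disclosure).
Premise 9, O(lock_door ⊃ ¬redact_disclosure), contraposes to O(redact_disclosure ⊃ ¬lock_door); with O(redact_disclosure) we get O(¬lock_door).
Premise 10 is O(¬lock_door ⊃ badge_in); since O(¬lock_door), deontic closure gives O(badge_in).
Premises 2, 5, 7, 8 do not contribute to this derivation.
So O(badge_in) holds, i.e. F(¬badge_in). The claim follows.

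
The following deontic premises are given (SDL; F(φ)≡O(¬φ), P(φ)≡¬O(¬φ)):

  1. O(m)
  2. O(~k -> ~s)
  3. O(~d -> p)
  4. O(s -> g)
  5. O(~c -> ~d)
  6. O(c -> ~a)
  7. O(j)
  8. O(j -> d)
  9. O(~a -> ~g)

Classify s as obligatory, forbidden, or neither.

Forbidden

Premise 7 gives O(j).
Applying K to premise 8 (O(j -> d)) and O(j) yields O(d).
The contrapositive of premise 5 (O(~c -> ~d)) is O(d -> c), and O(d) is already established, so O(c).
From O(c) and premise 6, O(c -> ~a), we obtain O(~a).
Premise 9 is O(~a -> ~g); since O(~a), deontic closure gives O(~g).
Premise 4, O(s -> g), contraposes to O(~g -> ~s); with O(~g) we get O(~s).
Premises 1, 2, 3 do not contribute to this derivation.
Thus O(~s), which is F(s): s is forbidden.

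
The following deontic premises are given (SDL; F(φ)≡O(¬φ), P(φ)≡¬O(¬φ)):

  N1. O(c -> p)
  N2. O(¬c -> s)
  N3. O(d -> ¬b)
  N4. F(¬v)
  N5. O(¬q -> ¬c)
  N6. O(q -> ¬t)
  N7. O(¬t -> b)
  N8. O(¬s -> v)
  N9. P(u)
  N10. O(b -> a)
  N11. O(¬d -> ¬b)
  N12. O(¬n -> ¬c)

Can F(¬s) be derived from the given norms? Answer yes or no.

Yes

Premises 3 and 11 are O(d -> ¬b) and O(¬d -> ¬b); every ideal world satisfies d or ¬d, so in either case ¬b holds — hence O(¬b).
Premise 7, O(¬t -> b), contraposes to O(¬b -> t); with O(¬b) we get O(t).
Premise 6 is O(q -> ¬t); contrapositively O(t -> ¬q). Since O(t) holds, K gives O(¬q).
With premise 5, O(¬q -> ¬c), the K-axiom yields O(¬c).
From O(¬c) and premise 2, O(¬c -> s), we obtain O(s).
Premises 1, 4, 8, 9, 10, 12 do not contribute to this derivation.
So O(s) holds, i.e. F(¬s). The claim follows.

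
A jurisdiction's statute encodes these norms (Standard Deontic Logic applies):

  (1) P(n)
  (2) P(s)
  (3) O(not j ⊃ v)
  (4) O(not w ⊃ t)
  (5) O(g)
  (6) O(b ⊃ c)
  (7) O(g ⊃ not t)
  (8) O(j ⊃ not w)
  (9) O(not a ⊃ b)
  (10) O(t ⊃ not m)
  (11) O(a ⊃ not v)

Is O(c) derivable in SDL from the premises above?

Premise 5 gives O(g).
From O(g) and premise 7, O(g ⊃ not t), we obtain O(not t).
Premise 4 is O(not w ⊃ t); contrapositively O(not t ⊃ w). Since O(not t) holds, K gives O(w).
Premise 8 is O(j ⊃ not w); contrapositively O(w ⊃ not j). Since O(w) holds, K gives O(not j).
From O(not j) and premise 3, O(not j ⊃ v), we obtain O(v).
Premise 11 is O(a ⊃ not v); contrapositively O(v ⊃ not a). Since O(v) holds, K gives O(not a).
Applying K to premise 9 (O(not a ⊃ b)) and O(not a) yields O(b).
Applying K to premise 6 (O(b ⊃ c)) and O(b) yields O(c).
Premises 1, 2, 10 do not contribute to this derivation.
So O(c) follows.

Yes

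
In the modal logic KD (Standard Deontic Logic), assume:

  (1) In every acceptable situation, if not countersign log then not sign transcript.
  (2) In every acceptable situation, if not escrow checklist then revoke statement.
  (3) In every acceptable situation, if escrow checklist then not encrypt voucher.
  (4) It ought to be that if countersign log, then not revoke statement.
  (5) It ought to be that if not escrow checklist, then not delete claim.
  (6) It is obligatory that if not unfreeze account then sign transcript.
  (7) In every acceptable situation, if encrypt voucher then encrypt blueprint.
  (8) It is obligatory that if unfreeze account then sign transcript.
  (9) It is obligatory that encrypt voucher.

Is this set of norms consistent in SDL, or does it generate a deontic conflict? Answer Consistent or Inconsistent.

Premises 6 and 8 cover both cases: O(¬unfreeze_account → sign_transcript) and O(unfreeze_account → sign_transcript). Since ¬unfreeze_account ∨ unfreeze_account is a tautology, O(sign_transcript) follows.
Premise 1 is O(¬countersign_log → ¬sign_transcript); contrapositively O(sign_transcript → countersign_log). Since O(sign_transcript) holds, K gives O(countersign_log).
Premise 4 is O(countersign_log → ¬revoke_statement); since O(countersign_log), deontic closure gives O(¬revoke_statement).
The contrapositive of premise 2 (O(¬escrow_checklist → revoke_statement)) is O(¬revoke_statement → escrow_checklist), and O(¬revoke_statement) is already established, so O(escrow_checklist).
From O(escrow_checklist) and premise 3, O(escrow_checklist → ¬encrypt_voucher), we obtain O(¬encrypt_voucher).
Yet premise 9 states O(encrypt_voucher).
We now have both O(¬encrypt_voucher) and O(encrypt_voucher) — encrypt_voucher is simultaneously obligatory and forbidden, violating the D-axiom.

Inconsistent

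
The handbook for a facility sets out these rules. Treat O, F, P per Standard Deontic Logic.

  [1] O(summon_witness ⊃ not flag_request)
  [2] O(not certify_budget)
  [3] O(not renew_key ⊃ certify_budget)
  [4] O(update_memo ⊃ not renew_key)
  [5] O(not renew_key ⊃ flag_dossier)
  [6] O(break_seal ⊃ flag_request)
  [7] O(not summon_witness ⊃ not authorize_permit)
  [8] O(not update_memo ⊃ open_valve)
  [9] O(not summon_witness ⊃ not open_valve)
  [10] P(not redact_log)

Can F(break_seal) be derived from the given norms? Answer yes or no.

From premise 2 we have O(not certify_budget).
The contrapositive of premise 3 (O(not renew_key ⊃ certify_budget)) is O(not certify_budget ⊃ renew_key), and O(not certify_budget) is already established, so O(renew_key).
The contrapositive of premise 4 (O(update_memo ⊃ not renew_key)) is O(renew_key ⊃ not update_memo), and O(renew_key) is already established, so O(not update_memo).
With premise 8, O(not update_memo ⊃ open_valve), the K-axiom yields O(open_valve).
Premise 9, O(not summon_witness ⊃ not open_valve), contraposes to O(open_valve ⊃ summon_witness); with O(open_valve) we get O(summon_witness).
Applying K to premise 1 (O(summon_witness ⊃ not flag_request)) and O(summon_witness) yields O(not flag_request).
The contrapositive of premise 6 (O(break_seal ⊃ flag_request)) is O(not flag_request ⊃ not break_seal), and O(not flag_request) is already established, so O(not break_seal).
Premises 5, 7, 10 do not contribute to this derivation.
So O(not break_seal) holds, i.e. F(break_seal). The claim follows.

Yes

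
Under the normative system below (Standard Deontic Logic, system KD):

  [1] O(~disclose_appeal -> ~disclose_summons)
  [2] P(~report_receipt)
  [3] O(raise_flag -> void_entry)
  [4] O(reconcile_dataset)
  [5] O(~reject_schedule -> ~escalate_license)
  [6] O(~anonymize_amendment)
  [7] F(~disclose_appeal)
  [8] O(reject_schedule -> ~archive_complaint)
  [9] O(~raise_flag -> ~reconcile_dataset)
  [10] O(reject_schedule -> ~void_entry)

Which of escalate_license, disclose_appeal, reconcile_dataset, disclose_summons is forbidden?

From premise 4 we have O(reconcile_dataset).
The contrapositive of premise 9 (O(~raise_flag -> ~reconcile_dataset)) is O(reconcile_dataset -> raise_flag), and O(reconcile_dataset) is already established, so O(raise_flag).
From O(raise_flag) and premise 3, O(raise_flag -> void_entry), we obtain O(void_entry).
Premise 10 is O(reject_schedule -> ~void_entry); contrapositively O(void_entry -> ~reject_schedule). Since O(void_entry) holds, K gives O(~reject_schedule).
Premise 5 is O(~reject_schedule -> ~escalate_license); since O(~reject_schedule), deontic closure gives O(~escalate_license).
So O(~escalate_license) holds, i.e. escalate_license is forbidden. None of the other listed options is forbidden under the premises.

escalate_license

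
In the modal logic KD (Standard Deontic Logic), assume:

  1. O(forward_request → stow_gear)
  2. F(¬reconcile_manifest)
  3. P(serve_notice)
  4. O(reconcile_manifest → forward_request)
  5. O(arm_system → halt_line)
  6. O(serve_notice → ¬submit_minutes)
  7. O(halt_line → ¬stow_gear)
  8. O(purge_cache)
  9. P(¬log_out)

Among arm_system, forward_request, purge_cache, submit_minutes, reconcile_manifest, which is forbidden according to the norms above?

arm_system

Premise 2, F(¬reconcile_manifest), is equivalent to O(reconcile_manifest).
With premise 4, O(reconcile_manifest → forward_request), the K-axiom yields O(forward_request).
With premise 1, O(forward_request → stow_gear), the K-axiom yields O(stow_gear).
The contrapositive of premise 7 (O(halt_line → ¬stow_gear)) is O(stow_gear → ¬halt_line), and O(stow_gear) is already established, so O(¬halt_line).
Premise 5 is O(arm_system → halt_line); contrapositively O(¬halt_line → ¬arm_system). Since O(¬halt_line) holds, K gives O(¬arm_system).
So O(¬arm_system) holds, i.e. arm_system is forbidden. None of the other listed options is forbidden under the premises.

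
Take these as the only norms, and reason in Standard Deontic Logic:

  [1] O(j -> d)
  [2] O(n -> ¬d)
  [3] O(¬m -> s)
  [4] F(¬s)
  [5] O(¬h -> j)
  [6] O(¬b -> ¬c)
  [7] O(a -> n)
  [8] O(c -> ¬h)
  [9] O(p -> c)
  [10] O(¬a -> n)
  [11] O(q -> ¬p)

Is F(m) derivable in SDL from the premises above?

Premise 3 is O(¬m -> s); even if O(s) held, inferring O(¬m) would be affirming the consequent — invalid.
No other premise forces O(¬m). An ideal world satisfying every premise can still have m true, so F(m) is not derivable.

No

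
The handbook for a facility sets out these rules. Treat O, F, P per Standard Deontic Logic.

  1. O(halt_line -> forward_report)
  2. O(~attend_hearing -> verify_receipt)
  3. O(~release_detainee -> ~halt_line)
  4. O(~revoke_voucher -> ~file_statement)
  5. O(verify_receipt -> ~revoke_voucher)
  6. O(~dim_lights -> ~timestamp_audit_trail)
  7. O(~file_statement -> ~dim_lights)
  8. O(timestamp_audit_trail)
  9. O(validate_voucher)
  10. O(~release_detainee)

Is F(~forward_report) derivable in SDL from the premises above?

Premise 1 is O(halt_line -> forward_report), but O(halt_line) is not derivable from the premises, so it does not yield O(forward_report).
No other premise forces O(forward_report). An ideal world satisfying every premise can still have ~forward_report true, so F(~forward_report) is not derivable.

No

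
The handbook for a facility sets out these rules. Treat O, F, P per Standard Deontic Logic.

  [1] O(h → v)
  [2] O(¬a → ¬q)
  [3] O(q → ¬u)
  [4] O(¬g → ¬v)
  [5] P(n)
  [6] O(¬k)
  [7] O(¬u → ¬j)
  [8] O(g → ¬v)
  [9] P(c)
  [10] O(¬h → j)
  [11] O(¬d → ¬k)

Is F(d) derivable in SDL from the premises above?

Premise 11 is O(¬d → ¬k); even if O(¬k) held, inferring O(¬d) would be affirming the consequent — invalid.
No other premise forces O(¬d). An ideal world satisfying every premise can still have d true, so F(d) is not derivable.

No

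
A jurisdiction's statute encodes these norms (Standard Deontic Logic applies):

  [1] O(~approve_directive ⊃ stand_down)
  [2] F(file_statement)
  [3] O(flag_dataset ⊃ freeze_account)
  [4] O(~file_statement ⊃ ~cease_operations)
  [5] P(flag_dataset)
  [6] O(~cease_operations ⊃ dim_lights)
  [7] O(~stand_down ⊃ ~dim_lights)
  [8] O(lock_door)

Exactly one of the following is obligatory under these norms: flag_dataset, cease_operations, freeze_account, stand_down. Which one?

F(file_statement) at premise 2 means O(~file_statement).
From O(~file_statement) and premise 4, O(~file_statement ⊃ ~cease_operations), we obtain O(~cease_operations).
Applying K to premise 6 (O(~cease_operations ⊃ dim_lights)) and O(~cease_operations) yields O(dim_lights).
Premise 7 is O(~stand_down ⊃ ~dim_lights); contrapositively O(dim_lights ⊃ stand_down). Since O(dim_lights) holds, K gives O(stand_down).
So O(stand_down) holds — stand_down is obligatory. None of the other listed options is made obligatory by any chain of premises.

stand_down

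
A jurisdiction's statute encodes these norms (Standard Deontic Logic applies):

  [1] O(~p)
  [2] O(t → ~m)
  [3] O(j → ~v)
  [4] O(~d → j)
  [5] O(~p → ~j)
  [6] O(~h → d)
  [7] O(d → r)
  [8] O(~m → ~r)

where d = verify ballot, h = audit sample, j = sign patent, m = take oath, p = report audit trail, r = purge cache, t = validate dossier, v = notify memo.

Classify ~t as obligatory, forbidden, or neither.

From premise 1 we have O(~p).
Premise 5 is O(~p → ~j); since O(~p), deontic closure gives O(~j).
Premise 4, O(~d → j), contraposes to O(~j → d); with O(~j) we get O(d).
Premise 7 is O(d → r); since O(d), deontic closure gives O(r).
The contrapositive of premise 8 (O(~m → ~r)) is O(r → m), and O(r) is already established, so O(m).
Premise 2, O(t → ~m), contraposes to O(m → ~t); with O(m) we get O(~t).
Premises 3, 6 do not contribute to this derivation.
Hence ~t is obligatory.

Obligatory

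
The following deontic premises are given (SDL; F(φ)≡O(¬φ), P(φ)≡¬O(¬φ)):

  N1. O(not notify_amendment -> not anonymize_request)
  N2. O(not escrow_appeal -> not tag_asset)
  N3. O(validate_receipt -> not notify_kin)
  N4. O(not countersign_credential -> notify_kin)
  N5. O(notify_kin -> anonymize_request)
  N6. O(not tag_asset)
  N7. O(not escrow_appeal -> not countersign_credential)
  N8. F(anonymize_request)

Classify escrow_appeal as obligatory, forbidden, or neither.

Premise 8 is F(anonymize_request), i.e. O(not anonymize_request).
The contrapositive of premise 5 (O(notify_kin -> anonymize_request)) is O(not anonymize_request -> not notify_kin), and O(not anonymize_request) is already established, so O(not notify_kin).
The contrapositive of premise 4 (O(not countersign_credential -> notify_kin)) is O(not notify_kin -> countersign_credential), and O(not notify_kin) is already established, so O(countersign_credential).
Premise 7 is O(not escrow_appeal -> not countersign_credential); contrapositively O(countersign_credential -> escrow_appeal). Since O(countersign_credential) holds, K gives O(escrow_appeal).
Premises 1, 2, 3, 6 do not contribute to this derivation.
Hence escrow_appeal is obligatory.

Obligatory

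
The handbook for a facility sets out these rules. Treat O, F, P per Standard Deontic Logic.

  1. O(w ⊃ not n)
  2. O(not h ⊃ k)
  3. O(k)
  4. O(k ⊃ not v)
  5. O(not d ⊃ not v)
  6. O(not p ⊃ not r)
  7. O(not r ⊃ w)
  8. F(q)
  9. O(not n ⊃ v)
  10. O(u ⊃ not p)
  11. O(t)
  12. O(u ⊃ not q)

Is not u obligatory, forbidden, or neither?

From premise 3 we have O(k).
From O(k) and premise 4, O(k ⊃ not v), we obtain O(not v).
Premise 9 is O(not n ⊃ v); contrapositively O(not v ⊃ n). Since O(not v) holds, K gives O(n).
Premise 1 is O(w ⊃ not n); contrapositively O(n ⊃ not w). Since O(n) holds, K gives O(not w).
Premise 7 is O(not r ⊃ w); contrapositively O(not w ⊃ r). Since O(not w) holds, K gives O(r).
Premise 6 is O(not p ⊃ not r); contrapositively O(r ⊃ p). Since O(r) holds, K gives O(p).
Premise 10, O(u ⊃ not p), contraposes to O(p ⊃ not u); with O(p) we get O(not u).
Premises 2, 5, 8, 11, 12 do not contribute to this derivation.
Hence not u is obligatory.

Obligatory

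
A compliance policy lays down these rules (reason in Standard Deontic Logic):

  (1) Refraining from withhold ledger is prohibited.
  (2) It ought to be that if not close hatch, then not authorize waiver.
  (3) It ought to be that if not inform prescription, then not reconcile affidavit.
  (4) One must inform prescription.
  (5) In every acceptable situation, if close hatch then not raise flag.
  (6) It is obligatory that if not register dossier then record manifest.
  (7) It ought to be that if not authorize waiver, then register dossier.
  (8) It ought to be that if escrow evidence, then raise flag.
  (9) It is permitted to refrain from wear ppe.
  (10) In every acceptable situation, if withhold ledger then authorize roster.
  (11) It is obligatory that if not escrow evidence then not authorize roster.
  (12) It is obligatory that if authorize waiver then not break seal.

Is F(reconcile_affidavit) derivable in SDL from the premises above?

Premise 3 is O(¬inform_prescription → ¬reconcile_affidavit), but O(¬inform_prescription) is not derivable from the premises, so it does not yield O(¬reconcile_affidavit).
No other premise forces O(¬reconcile_affidavit). An ideal world satisfying every premise can still have reconcile_affidavit true, so F(reconcile_affidavit) is not derivable.

No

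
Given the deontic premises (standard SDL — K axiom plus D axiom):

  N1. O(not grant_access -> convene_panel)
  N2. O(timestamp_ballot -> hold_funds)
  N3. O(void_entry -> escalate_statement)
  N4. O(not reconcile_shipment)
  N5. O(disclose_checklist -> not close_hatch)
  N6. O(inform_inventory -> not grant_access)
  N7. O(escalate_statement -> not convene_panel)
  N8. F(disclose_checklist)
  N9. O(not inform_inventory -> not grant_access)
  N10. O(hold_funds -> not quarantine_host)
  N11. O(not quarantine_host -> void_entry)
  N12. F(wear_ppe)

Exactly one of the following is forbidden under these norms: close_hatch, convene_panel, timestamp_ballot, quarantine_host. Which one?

timestamp_ballot

By case analysis on inform_inventory: premise 6 gives O(inform_inventory -> not grant_access) and premise 9 gives O(not inform_inventory -> not grant_access), so O(not grant_access) either way.
Premise 1 is O(not grant_access -> convene_panel); since O(not grant_access), deontic closure gives O(convene_panel).
Premise 7 is O(escalate_statement -> not convene_panel); contrapositively O(convene_panel -> not escalate_statement). Since O(convene_panel) holds, K gives O(not escalate_statement).
Premise 3 is O(void_entry -> escalate_statement); contrapositively O(not escalate_statement -> not void_entry). Since O(not escalate_statement) holds, K gives O(not void_entry).
Premise 11, O(not quarantine_host -> void_entry), contraposes to O(not void_entry -> quarantine_host); with O(not void_entry) we get O(quarantine_host).
Premise 10, O(hold_funds -> not quarantine_host), contraposes to O(quarantine_host -> not hold_funds); with O(quarantine_host) we get O(not hold_funds).
Premise 2 is O(timestamp_ballot -> hold_funds); contrapositively O(not hold_funds -> not timestamp_ballot). Since O(not hold_funds) holds, K gives O(not timestamp_ballot).
So O(not timestamp_ballot) holds, i.e. timestamp_ballot is forbidden. None of the other listed options is forbidden under the premises.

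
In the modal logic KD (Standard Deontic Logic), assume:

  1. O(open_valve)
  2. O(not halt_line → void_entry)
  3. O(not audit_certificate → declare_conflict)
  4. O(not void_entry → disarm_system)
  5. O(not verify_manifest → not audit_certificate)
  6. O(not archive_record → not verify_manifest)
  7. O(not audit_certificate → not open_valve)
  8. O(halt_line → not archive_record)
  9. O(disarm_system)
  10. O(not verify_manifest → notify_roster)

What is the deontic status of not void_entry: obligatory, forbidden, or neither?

Forbidden

From premise 1 we have O(open_valve).
The contrapositive of premise 7 (O(not audit_certificate → not open_valve)) is O(open_valve → audit_certificate), and O(open_valve) is already established, so O(audit_certificate).
The contrapositive of premise 5 (O(not verify_manifest → not audit_certificate)) is O(audit_certificate → verify_manifest), and O(audit_certificate) is already established, so O(verify_manifest).
Premise 6 is O(not archive_record → not verify_manifest); contrapositively O(verify_manifest → archive_record). Since O(verify_manifest) holds, K gives O(archive_record).
Premise 8, O(halt_line → not archive_record), contraposes to O(archive_record → not halt_line); with O(archive_record) we get O(not halt_line).
Premise 2 is O(not halt_line → void_entry); since O(not halt_line), deontic closure gives O(void_entry).
Premises 3, 4, 9, 10 do not contribute to this derivation.
Thus O(void_entry), which is F(not void_entry): not void_entry is forbidden.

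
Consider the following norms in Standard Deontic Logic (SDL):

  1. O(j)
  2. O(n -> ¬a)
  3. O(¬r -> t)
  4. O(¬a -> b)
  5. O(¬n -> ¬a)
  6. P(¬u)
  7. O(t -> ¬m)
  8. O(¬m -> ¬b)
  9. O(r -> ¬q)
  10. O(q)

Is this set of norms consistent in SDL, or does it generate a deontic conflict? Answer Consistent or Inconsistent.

Inconsistent

Premises 2 and 5 are O(n -> ¬a) and O(¬n -> ¬a); every ideal world satisfies n or ¬n, so in either case ¬a holds — hence O(¬a).
Premise 4 is O(¬a -> b); since O(¬a), deontic closure gives O(b).
The contrapositive of premise 8 (O(¬m -> ¬b)) is O(b -> m), and O(b) is already established, so O(m).
Premise 7, O(t -> ¬m), contraposes to O(m -> ¬t); with O(m) we get O(¬t).
The contrapositive of premise 3 (O(¬r -> t)) is O(¬t -> r), and O(¬t) is already established, so O(r).
From O(r) and premise 9, O(r -> ¬q), we obtain O(¬q).
But premise 10 directly asserts O(q).
We now have both O(¬q) and O(q) — q is simultaneously obligatory and forbidden, violating the D-axiom.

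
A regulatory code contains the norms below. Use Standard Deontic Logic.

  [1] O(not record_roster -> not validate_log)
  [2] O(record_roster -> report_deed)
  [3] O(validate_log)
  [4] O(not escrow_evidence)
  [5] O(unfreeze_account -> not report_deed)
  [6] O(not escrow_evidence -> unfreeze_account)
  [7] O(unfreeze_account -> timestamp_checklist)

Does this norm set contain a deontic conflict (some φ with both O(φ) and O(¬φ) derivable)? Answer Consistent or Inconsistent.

From premise 3 we have O(validate_log).
The contrapositive of premise 1 (O(not record_roster -> not validate_log)) is O(validate_log -> record_roster), and O(validate_log) is already established, so O(record_roster).
From O(record_roster) and premise 2, O(record_roster -> report_deed), we obtain O(report_deed).
Premise 5 is O(unfreeze_account -> not report_deed); contrapositively O(report_deed -> not unfreeze_account). Since O(report_deed) holds, K gives O(not unfreeze_account).
Premise 6 is O(not escrow_evidence -> unfreeze_account); contrapositively O(not unfreeze_account -> escrow_evidence). Since O(not unfreeze_account) holds, K gives O(escrow_evidence).
But premise 4 directly asserts O(not escrow_evidence).
We now have both O(escrow_evidence) and O(not escrow_evidence) — escrow_evidence is simultaneously obligatory and forbidden, violating the D-axiom.

Inconsistent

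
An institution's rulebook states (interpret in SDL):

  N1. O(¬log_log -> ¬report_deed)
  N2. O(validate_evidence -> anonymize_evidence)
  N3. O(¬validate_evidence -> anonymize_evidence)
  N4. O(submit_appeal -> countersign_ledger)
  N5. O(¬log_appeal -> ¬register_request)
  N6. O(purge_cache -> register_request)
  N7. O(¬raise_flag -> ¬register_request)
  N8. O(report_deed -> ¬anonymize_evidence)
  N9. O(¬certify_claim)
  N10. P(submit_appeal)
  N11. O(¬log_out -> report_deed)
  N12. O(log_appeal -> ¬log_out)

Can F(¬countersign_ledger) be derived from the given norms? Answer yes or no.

Premise 4 is O(submit_appeal -> countersign_ledger), but O(submit_appeal) is not derivable from the premises (the permission P(submit_appeal) asserts only ¬O(¬submit_appeal), not O(submit_appeal)), so it does not yield O(countersign_ledger).
No other premise forces O(countersign_ledger). An ideal world satisfying every premise can still have ¬countersign_ledger true, so F(¬countersign_ledger) is not derivable.

No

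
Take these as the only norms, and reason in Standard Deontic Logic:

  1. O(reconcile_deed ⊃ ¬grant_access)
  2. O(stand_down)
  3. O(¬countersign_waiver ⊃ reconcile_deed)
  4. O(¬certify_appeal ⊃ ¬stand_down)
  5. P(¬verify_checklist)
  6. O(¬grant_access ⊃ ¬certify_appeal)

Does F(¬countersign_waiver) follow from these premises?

Yes

Premise 2 gives O(stand_down).
The contrapositive of premise 4 (O(¬certify_appeal ⊃ ¬stand_down)) is O(stand_down ⊃ certify_appeal), and O(stand_down) is already established, so O(certify_appeal).
The contrapositive of premise 6 (O(¬grant_access ⊃ ¬certify_appeal)) is O(certify_appeal ⊃ grant_access), and O(certify_appeal) is already established, so O(grant_access).
Premise 1 is O(reconcile_deed ⊃ ¬grant_access); contrapositively O(grant_access ⊃ ¬reconcile_deed). Since O(grant_access) holds, K gives O(¬reconcile_deed).
The contrapositive of premise 3 (O(¬countersign_waiver ⊃ reconcile_deed)) is O(¬reconcile_deed ⊃ countersign_waiver), and O(¬reconcile_deed) is already established, so O(countersign_waiver).
Premise 5 does not contribute to this derivation.
So O(countersign_waiver) holds, i.e. F(¬countersign_waiver). The claim follows.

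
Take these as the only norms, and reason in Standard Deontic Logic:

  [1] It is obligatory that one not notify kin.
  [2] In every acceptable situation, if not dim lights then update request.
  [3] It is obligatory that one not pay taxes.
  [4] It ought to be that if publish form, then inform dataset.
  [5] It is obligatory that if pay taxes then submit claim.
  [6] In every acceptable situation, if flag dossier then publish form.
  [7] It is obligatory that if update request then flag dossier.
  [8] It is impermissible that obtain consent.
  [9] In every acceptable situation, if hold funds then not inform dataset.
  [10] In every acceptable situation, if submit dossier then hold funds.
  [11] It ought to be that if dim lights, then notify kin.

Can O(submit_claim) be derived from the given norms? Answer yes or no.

No

Premise 5 is O(pay_taxes → submit_claim), but O(pay_taxes) is not derivable from the premises, so it does not yield O(submit_claim).
No other premise forces O(submit_claim). An ideal world satisfying every premise can still have submit_claim false, so O(submit_claim) is not derivable.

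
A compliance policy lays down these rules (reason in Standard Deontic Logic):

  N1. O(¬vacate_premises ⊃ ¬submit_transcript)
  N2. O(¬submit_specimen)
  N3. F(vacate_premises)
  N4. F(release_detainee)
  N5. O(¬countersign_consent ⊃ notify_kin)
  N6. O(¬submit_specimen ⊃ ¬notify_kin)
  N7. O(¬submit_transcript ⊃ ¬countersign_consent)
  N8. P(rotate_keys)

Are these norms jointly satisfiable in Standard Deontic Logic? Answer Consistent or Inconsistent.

Inconsistent

Premise 3, F(vacate_premises), is equivalent to O(¬vacate_premises).
From O(¬vacate_premises) and premise 1, O(¬vacate_premises ⊃ ¬submit_transcript), we obtain O(¬submit_transcript).
Premise 7 is O(¬submit_transcript ⊃ ¬countersign_consent); since O(¬submit_transcript), deontic closure gives O(¬countersign_consent).
Premise 5 is O(¬countersign_consent ⊃ notify_kin); since O(¬countersign_consent), deontic closure gives O(notify_kin).
The contrapositive of premise 6 (O(¬submit_specimen ⊃ ¬notify_kin)) is O(notify_kin ⊃ submit_specimen), and O(notify_kin) is already established, so O(submit_specimen).
Yet premise 2 states O(¬submit_specimen).
We now have both O(submit_specimen) and O(¬submit_specimen) — submit_specimen is simultaneously obligatory and forbidden, violating the D-axiom.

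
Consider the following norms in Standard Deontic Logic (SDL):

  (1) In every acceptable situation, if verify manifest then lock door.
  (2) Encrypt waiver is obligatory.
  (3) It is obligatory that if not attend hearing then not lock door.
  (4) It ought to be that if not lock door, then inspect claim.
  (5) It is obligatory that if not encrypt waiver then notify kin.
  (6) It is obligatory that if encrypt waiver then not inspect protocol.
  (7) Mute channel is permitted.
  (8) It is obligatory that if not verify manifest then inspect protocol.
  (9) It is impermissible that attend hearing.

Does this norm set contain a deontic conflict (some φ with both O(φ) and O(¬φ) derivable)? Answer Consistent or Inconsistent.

Inconsistent

From premise 2 we have O(encrypt_waiver).
With premise 6, O(encrypt_waiver → ¬inspect_protocol), the K-axiom yields O(¬inspect_protocol).
Premise 8, O(¬verify_manifest → inspect_protocol), contraposes to O(¬inspect_protocol → verify_manifest); with O(¬inspect_protocol) we get O(verify_manifest).
With premise 1, O(verify_manifest → lock_door), the K-axiom yields O(lock_door).
The contrapositive of premise 3 (O(¬attend_hearing → ¬lock_door)) is O(lock_door → attend_hearing), and O(lock_door) is already established, so O(attend_hearing).
But premise 9, F(attend_hearing), means O(¬attend_hearing).
We now have both O(attend_hearing) and O(¬attend_hearing) — attend_hearing is simultaneously obligatory and forbidden, violating the D-axiom.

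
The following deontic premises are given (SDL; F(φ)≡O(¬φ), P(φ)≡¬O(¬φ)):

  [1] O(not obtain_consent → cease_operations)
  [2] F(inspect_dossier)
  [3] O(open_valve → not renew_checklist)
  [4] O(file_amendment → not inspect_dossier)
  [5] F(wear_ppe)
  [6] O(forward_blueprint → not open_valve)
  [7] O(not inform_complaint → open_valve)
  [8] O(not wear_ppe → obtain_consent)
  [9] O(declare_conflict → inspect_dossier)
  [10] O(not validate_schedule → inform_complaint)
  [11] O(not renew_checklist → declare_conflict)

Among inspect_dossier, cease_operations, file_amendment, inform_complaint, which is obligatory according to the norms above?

F(inspect_dossier) at premise 2 means O(not inspect_dossier).
Premise 9, O(declare_conflict → inspect_dossier), contraposes to O(not inspect_dossier → not declare_conflict); with O(not inspect_dossier) we get O(not declare_conflict).
Premise 11 is O(not renew_checklist → declare_conflict); contrapositively O(not declare_conflict → renew_checklist). Since O(not declare_conflict) holds, K gives O(renew_checklist).
Premise 3, O(open_valve → not renew_checklist), contraposes to O(renew_checklist → not open_valve); with O(renew_checklist) we get O(not open_valve).
Premise 7 is O(not inform_complaint → open_valve); contrapositively O(not open_valve → inform_complaint). Since O(not open_valve) holds, K gives O(inform_complaint).
So O(inform_complaint) holds — inform_complaint is obligatory. None of the other listed options is made obligatory by any chain of premises.

inform_complaint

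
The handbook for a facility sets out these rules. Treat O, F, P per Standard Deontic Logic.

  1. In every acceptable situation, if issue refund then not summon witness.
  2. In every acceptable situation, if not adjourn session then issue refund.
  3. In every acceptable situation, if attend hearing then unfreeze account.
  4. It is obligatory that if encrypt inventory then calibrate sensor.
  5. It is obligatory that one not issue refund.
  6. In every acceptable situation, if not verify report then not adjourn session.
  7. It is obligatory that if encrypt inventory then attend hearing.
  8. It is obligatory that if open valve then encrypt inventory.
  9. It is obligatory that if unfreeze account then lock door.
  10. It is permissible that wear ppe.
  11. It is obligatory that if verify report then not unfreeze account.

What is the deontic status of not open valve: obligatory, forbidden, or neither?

Premise 5 gives O(¬issue_refund).
The contrapositive of premise 2 (O(¬adjourn_session → issue_refund)) is O(¬issue_refund → adjourn_session), and O(¬issue_refund) is already established, so O(adjourn_session).
Premise 6 is O(¬verify_report → ¬adjourn_session); contrapositively O(adjourn_session → verify_report). Since O(adjourn_session) holds, K gives O(verify_report).
With premise 11, O(verify_report → ¬unfreeze_account), the K-axiom yields O(¬unfreeze_account).
The contrapositive of premise 3 (O(attend_hearing → unfreeze_account)) is O(¬unfreeze_account → ¬attend_hearing), and O(¬unfreeze_account) is already established, so O(¬attend_hearing).
The contrapositive of premise 7 (O(encrypt_inventory → attend_hearing)) is O(¬attend_hearing → ¬encrypt_inventory), and O(¬attend_hearing) is already established, so O(¬encrypt_inventory).
The contrapositive of premise 8 (O(open_valve → encrypt_inventory)) is O(¬encrypt_inventory → ¬open_valve), and O(¬encrypt_inventory) is already established, so O(¬open_valve).
Premises 1, 4, 9, 10 do not contribute to this derivation.
Hence ¬open_valve is obligatory.

Obligatory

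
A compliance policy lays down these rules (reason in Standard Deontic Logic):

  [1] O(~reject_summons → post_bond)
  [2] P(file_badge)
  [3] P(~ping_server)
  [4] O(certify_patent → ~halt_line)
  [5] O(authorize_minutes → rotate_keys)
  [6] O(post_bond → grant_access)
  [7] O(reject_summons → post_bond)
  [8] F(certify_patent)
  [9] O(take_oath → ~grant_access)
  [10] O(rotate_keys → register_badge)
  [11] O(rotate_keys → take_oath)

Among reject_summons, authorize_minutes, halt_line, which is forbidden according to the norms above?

Premises 1 and 7 cover both cases: O(~reject_summons → post_bond) and O(reject_summons → post_bond). Since ~reject_summons ∨ reject_summons is a tautology, O(post_bond) follows.
From O(post_bond) and premise 6, O(post_bond → grant_access), we obtain O(grant_access).
Premise 9 is O(take_oath → ~grant_access); contrapositively O(grant_access → ~take_oath). Since O(grant_access) holds, K gives O(~take_oath).
Premise 11, O(rotate_keys → take_oath), contraposes to O(~take_oath → ~rotate_keys); with O(~take_oath) we get O(~rotate_keys).
The contrapositive of premise 5 (O(authorize_minutes → rotate_keys)) is O(~rotate_keys → ~authorize_minutes), and O(~rotate_keys) is already established, so O(~authorize_minutes).
So O(~authorize_minutes) holds, i.e. authorize_minutes is forbidden. None of the other listed options is forbidden under the premises.

authorize_minutes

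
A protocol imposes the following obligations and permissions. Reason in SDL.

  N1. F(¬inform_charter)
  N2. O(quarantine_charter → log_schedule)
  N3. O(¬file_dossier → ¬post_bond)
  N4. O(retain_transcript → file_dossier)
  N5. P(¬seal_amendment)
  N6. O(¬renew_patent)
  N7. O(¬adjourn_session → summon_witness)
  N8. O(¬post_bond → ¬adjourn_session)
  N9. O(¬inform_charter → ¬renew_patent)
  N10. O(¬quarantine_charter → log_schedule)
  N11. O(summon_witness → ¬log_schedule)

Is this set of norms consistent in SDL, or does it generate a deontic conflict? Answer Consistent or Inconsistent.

Consistent

Premise 9 is O(¬inform_charter → ¬renew_patent); even if O(¬renew_patent) held, inferring O(¬inform_charter) would be affirming the consequent — invalid.
So O(¬inform_charter) is not derivable, and the apparent clash with O(inform_charter) does not arise.
A world satisfying every obligation exists (e.g. adjourn_session=true, file_dossier=true, inform_charter=true, log_schedule=true, post_bond=true, quarantine_charter=false, renew_patent=false, retain_transcript=false, seal_amendment=false, summon_witness=false); no atom is both obligatory and forbidden, so the set is consistent.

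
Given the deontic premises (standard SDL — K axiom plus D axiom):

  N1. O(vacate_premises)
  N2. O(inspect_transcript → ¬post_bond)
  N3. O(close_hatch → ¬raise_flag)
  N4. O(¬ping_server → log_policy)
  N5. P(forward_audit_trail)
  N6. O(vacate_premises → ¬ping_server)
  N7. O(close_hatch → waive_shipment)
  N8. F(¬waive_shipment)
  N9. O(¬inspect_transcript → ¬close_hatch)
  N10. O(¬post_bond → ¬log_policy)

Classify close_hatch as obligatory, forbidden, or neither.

From premise 1 we have O(vacate_premises).
Applying K to premise 6 (O(vacate_premises → ¬ping_server)) and O(vacate_premises) yields O(¬ping_server).
From O(¬ping_server) and premise 4, O(¬ping_server → log_policy), we obtain O(log_policy).
Premise 10, O(¬post_bond → ¬log_policy), contraposes to O(log_policy → post_bond); with O(log_policy) we get O(post_bond).
Premise 2 is O(inspect_transcript → ¬post_bond); contrapositively O(post_bond → ¬inspect_transcript). Since O(post_bond) holds, K gives O(¬inspect_transcript).
Applying K to premise 9 (O(¬inspect_transcript → ¬close_hatch)) and O(¬inspect_transcript) yields O(¬close_hatch).
Premises 3, 5, 7, 8 do not contribute to this derivation.
Thus O(¬close_hatch), which is F(close_hatch): close_hatch is forbidden.

Forbidden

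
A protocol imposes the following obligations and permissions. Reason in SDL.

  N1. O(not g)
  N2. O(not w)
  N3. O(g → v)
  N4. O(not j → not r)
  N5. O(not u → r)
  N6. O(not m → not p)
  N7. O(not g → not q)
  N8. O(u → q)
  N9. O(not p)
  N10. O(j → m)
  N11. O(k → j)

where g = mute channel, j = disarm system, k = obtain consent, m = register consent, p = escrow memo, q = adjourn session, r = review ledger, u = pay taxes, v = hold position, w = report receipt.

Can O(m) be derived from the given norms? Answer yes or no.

Premise 1 states O(not g) outright.
Applying K to premise 7 (O(not g → not q)) and O(not g) yields O(not q).
Premise 8 is O(u → q); contrapositively O(not q → not u). Since O(not q) holds, K gives O(not u).
With premise 5, O(not u → r), the K-axiom yields O(r).
Premise 4, O(not j → not r), contraposes to O(r → j); with O(r) we get O(j).
From O(j) and premise 10, O(j → m), we obtain O(m).
Premises 2, 3, 6, 9, 11 do not contribute to this derivation.
So O(m) follows.

Yes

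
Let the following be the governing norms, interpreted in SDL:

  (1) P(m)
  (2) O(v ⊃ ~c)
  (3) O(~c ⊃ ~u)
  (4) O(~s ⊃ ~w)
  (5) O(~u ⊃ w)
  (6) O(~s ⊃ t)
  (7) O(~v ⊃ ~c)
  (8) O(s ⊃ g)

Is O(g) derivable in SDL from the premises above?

Premises 2 and 7 cover both cases: O(v ⊃ ~c) and O(~v ⊃ ~c). Since v ∨ ~v is a tautology, O(~c) follows.
With premise 3, O(~c ⊃ ~u), the K-axiom yields O(~u).
From O(~u) and premise 5, O(~u ⊃ w), we obtain O(w).
The contrapositive of premise 4 (O(~s ⊃ ~w)) is O(w ⊃ s), and O(w) is already established, so O(s).
Premise 8 is O(s ⊃ g); since O(s), deontic closure gives O(g).
Premises 1, 6 do not contribute to this derivation.
So O(g) follows.

Yes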